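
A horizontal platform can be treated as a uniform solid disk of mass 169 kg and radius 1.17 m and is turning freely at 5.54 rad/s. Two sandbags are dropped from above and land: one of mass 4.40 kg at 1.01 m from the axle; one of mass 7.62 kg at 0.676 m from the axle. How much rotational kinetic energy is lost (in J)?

energy lost ≈ 114 J

No external torque acts about the axle; L_before = L_after.
I_p = ½(169)(1.17)² = 115.7 kg·m².
Added inertia Σmr² = (4.40)(1.01)² + (7.62)(0.676)² = 7.971 kg·m²; I_f = 115.7 + 7.971 = 123.6 kg·m².
ω_f = I_p ω_i / I_f = (115.7)(5.54) / 123.6 = 5.183 rad/s.
KE_i = ½(115.7)(5.540 rad/s)² = 1775 J; KE_f = ½(123.6)(5.183)² = 1661 J.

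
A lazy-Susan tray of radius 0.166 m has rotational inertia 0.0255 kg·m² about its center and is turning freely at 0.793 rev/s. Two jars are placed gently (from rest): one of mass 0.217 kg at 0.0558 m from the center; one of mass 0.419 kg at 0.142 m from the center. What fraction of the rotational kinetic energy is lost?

No external torque acts about the center; L_before = L_after.
Added inertia Σmr² = (0.217)(0.0558)² + (0.419)(0.142)² = 0.009124 kg·m²; I_f = 0.02550 + 0.009124 = 0.03462 kg·m².
ω_f = I_p ω_i / I_f = (0.02550)(0.793) / 0.03462 = 0.5840 rev/s.
KE_i = ½(0.02550)(4.983 rad/s)² = 0.3165 J; KE_f = ½(0.03462)(3.670)² = 0.2331 J.
Fraction lost = 0.2635.

fraction ≈ 0.264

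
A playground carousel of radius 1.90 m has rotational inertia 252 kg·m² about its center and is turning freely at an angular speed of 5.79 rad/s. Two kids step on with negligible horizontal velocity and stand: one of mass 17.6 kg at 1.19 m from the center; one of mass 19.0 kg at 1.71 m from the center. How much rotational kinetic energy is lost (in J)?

energy lost ≈ 1020 J

The added mass arrives with no angular momentum about the center, and any external torque about the center is negligible, so the system's angular momentum is conserved.
Added inertia Σmr² = (17.6)(1.19)² + (19.0)(1.71)² = 80.48 kg·m²; I_f = 252.0 + 80.48 = 332.5 kg·m².
ω_f = I_p ω_i / I_f = (252.0)(5.79) / 332.5 = 4.388 rad/s.
KE_i = ½(252.0)(5.790 rad/s)² = 4224 J; KE_f = ½(332.5)(4.388)² = 3202 J.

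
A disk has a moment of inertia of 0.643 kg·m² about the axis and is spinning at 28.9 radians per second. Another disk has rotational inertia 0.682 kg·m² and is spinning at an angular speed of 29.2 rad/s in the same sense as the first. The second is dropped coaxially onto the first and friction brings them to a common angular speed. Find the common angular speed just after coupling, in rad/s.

No external torque acts about the common axis, so total angular momentum is conserved.
Taking A's sense as positive: L = (0.6430)(28.9) + (0.6820)(29.2) = 38.50 kg·m²·rad/s.
Combined I = 0.6430 + 0.6820 = 1.325 kg·m².
ω_f = L / I = 38.50 / 1.325 = 29.05 rad/s.

|ω_f| ≈ 29.1 rad/s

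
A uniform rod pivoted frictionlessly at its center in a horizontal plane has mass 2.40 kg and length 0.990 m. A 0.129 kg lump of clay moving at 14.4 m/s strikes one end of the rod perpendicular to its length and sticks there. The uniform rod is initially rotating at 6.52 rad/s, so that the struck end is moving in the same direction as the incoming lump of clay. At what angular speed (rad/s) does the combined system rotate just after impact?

|ω_f| ≈ 9.65 rad/s

About the pivot the impulsive forces during the collision are internal, so angular momentum about that axis is conserved.
I_p = (1/12)(2.40)(0.990)² = 0.1960 kg·m². Taking the sense of the lump of clay's angular momentum as positive, L_{lump} = m v R = (0.129)(14.4)(0.990/2) = 0.9195 kg·m²/s.
L_i = +I_p ω_p + m v R = +(0.1960)(6.52) + 0.9195 = 2.198 kg·m²/s.
After sticking, I_f = I_p + m R² = 0.1960 + (0.129)(0.990/2)² = 0.2276 kg·m².
ω_f = L_i / I_f = 2.198 / 0.2276 = 9.654 rad/s.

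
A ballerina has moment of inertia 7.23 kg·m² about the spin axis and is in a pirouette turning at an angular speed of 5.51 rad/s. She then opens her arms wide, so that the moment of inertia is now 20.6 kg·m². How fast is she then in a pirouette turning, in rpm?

ω₂ ≈ 18.5 rpm

Angular momentum about the spin axis is conserved since the torque about it is zero.
ω₂ = I₁ω₁ / I₂ = (7.230)(5.51 rad/s) / (20.60) = 1.934 rad/s = 18.47 rpm.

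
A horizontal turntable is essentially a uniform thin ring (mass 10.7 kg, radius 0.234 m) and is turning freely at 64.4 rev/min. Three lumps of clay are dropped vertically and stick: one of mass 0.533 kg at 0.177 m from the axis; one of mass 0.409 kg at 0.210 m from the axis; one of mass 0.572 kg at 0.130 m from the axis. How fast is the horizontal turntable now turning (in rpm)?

No external torque acts about the axis; L_before = L_after.
I_p = (10.7)(0.234)² = 0.5859 kg·m².
Added inertia Σmr² = (0.533)(0.177)² + (0.409)(0.210)² + (0.572)(0.130)² = 0.04440 kg·m²; I_f = 0.5859 + 0.04440 = 0.6303 kg·m².
ω_f = I_p ω_i / I_f = (0.5859)(64.4) / 0.6303 = 59.86 rpm.

ω_f ≈ 59.9 rpm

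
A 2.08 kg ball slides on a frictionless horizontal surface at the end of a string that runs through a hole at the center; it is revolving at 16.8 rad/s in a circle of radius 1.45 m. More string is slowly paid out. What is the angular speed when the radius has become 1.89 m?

ω₂ ≈ 9.89 rad/s

No torque about the axis ⇒ m r₁² ω₁ = m r₂² ω₂.
ω₂ = ω₁ (r₁/r₂)² = (16.8)(1.45/1.89)² = 9.888 rad/s.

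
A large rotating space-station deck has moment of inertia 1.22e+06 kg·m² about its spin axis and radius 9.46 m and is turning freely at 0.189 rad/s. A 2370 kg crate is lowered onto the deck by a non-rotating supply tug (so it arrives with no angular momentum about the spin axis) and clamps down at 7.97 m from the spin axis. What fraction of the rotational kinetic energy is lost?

No external torque acts about the spin axis; L_before = L_after.
Added inertia Σmr² = (2370)(7.97)² = 1.505e+05 kg·m²; I_f = 1.220e+06 + 1.505e+05 = 1.371e+06 kg·m².
ω_f = I_p ω_i / I_f = (1.220e+06)(0.189) / 1.371e+06 = 0.1682 rad/s.
KE_i = ½(1.220e+06)(0.1890 rad/s)² = 21790 J; KE_f = ½(1.371e+06)(0.1682)² = 19400 J.
Fraction lost = 0.1098.

fraction ≈ 0.110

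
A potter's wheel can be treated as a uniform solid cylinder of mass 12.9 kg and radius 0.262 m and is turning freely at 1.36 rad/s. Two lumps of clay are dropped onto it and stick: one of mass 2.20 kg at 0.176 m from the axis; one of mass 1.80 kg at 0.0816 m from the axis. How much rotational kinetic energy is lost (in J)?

The added mass arrives with no angular momentum about the axis, and any external torque about the axis is negligible, so the system's angular momentum is conserved.
I_p = ½(12.9)(0.262)² = 0.4428 kg·m².
Added inertia Σmr² = (2.20)(0.176)² + (1.80)(0.0816)² = 0.08013 kg·m²; I_f = 0.4428 + 0.08013 = 0.5229 kg·m².
ω_f = I_p ω_i / I_f = (0.4428)(1.36) / 0.5229 = 1.152 rad/s.
KE_i = ½(0.4428)(1.360 rad/s)² = 0.4095 J; KE_f = ½(0.5229)(1.152)² = 0.3467 J.

energy lost ≈ 0.0627 J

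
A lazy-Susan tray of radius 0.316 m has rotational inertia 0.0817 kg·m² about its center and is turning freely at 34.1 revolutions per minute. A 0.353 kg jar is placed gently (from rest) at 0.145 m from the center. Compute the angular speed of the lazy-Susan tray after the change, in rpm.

No external torque acts about the center; L_before = L_after.
Added inertia Σmr² = (0.353)(0.145)² = 0.007422 kg·m²; I_f = 0.08170 + 0.007422 = 0.08912 kg·m².
ω_f = I_p ω_i / I_f = (0.08170)(34.1) / 0.08912 = 31.26 rpm.

ω_f ≈ 31.3 rpm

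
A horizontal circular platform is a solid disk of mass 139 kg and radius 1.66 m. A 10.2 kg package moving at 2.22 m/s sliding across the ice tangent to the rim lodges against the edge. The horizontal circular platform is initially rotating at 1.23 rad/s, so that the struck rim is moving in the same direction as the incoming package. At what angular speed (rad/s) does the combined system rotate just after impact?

About the central axle the impulsive forces during the collision are internal, so angular momentum about that axis is conserved.
I_p = ½(139)(1.66)² = 191.5 kg·m². Taking the sense of the package's angular momentum as positive, L_{package} = m v R = (10.2)(2.22)(1.66) = 37.59 kg·m²/s.
L_i = +I_p ω_p + m v R = +(191.5)(1.23) + 37.59 = 273.2 kg·m²/s.
After sticking, I_f = I_p + m R² = 191.5 + (10.2)(1.66)² = 219.6 kg·m².
ω_f = L_i / I_f = 273.2 / 219.6 = 1.244 rad/s.

|ω_f| ≈ 1.24 rad/s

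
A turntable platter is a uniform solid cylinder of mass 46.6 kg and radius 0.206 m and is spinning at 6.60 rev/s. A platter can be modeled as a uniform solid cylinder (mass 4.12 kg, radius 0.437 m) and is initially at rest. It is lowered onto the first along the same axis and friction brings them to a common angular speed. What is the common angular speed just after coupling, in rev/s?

The coupling torques are internal; angular momentum about the shared axis is conserved.
Moments of inertia: I_A = ½(46.6)(0.206)² = 0.9888 kg·m²; I_B = ½(4.12)(0.437)² = 0.3934 kg·m².
Taking A's sense as positive: L = (0.9888)(6.60) = 6.526 kg·m²·rev/s.
Combined I = 0.9888 + 0.3934 = 1.382 kg·m².
ω_f = L / I = 6.526 / 1.382 = 4.721 rev/s.

|ω_f| ≈ 4.72 rev/s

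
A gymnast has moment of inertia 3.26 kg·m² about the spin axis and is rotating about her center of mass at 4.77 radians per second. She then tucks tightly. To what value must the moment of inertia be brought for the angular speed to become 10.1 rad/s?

Angular momentum about the spin axis is conserved since the torque about it is zero.
I₂ = I₁ω₁ / ω₂ = (3.26)(4.77) / (10.1) = 1.540 kg·m².

I₂ ≈ 1.54 kg·m²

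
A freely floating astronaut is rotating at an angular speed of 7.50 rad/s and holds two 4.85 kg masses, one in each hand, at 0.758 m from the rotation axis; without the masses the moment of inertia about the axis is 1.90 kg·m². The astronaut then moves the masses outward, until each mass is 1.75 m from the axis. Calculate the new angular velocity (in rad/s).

With no external torque about the axis, L is conserved: I₁ω₁ = I₂ω₂.
I₁ = 1.90 + 2(4.85)(0.758)² = 7.473 kg·m²; I₂ = 1.90 + 2(4.85)(1.75)² = 31.61 kg·m².
ω₂ = I₁ω₁ / I₂ = (7.473)(7.50 rad/s) / (31.61) = 1.773 rad/s.

ω₂ ≈ 1.77 rad/s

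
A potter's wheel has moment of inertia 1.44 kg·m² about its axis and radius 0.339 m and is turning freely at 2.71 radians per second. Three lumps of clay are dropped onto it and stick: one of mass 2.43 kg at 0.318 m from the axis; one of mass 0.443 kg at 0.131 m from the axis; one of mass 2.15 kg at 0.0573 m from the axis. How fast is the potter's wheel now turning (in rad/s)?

The added mass arrives with no angular momentum about the axis, and any external torque about the axis is negligible, so the system's angular momentum is conserved.
Added inertia Σmr² = (2.43)(0.318)² + (0.443)(0.131)² + (2.15)(0.0573)² = 0.2604 kg·m²; I_f = 1.440 + 0.2604 = 1.700 kg·m².
ω_f = I_p ω_i / I_f = (1.440)(2.71) / 1.700 = 2.295 rad/s.

ω_f ≈ 2.29 rad/s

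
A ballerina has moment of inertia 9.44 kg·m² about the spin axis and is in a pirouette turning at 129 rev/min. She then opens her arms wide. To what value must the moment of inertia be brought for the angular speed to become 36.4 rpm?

I₂ ≈ 33.5 kg·m²

With no external torque about the axis, L is conserved: I₁ω₁ = I₂ω₂.
I₂ = I₁ω₁ / ω₂ = (9.44)(129) / (36.4) = 33.45 kg·m².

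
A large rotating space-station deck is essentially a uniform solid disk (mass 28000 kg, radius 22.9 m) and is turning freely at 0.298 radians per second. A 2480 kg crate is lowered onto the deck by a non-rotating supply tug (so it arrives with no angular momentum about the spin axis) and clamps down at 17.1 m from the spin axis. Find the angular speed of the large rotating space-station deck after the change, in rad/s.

ω_f ≈ 0.271 rad/s

No external torque acts about the spin axis; L_before = L_after.
I_p = ½(28000)(22.9)² = 7.342e+06 kg·m².
Added inertia Σmr² = (2480)(17.1)² = 7.252e+05 kg·m²; I_f = 7.342e+06 + 7.252e+05 = 8.067e+06 kg·m².
ω_f = I_p ω_i / I_f = (7.342e+06)(0.298) / 8.067e+06 = 0.2712 rad/s.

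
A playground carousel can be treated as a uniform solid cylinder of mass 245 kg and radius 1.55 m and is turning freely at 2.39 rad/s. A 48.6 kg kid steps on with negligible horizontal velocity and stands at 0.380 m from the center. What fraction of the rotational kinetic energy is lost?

fraction ≈ 0.0233

No external torque acts about the center; L_before = L_after.
I_p = ½(245)(1.55)² = 294.3 kg·m².
Added inertia Σmr² = (48.6)(0.380)² = 7.018 kg·m²; I_f = 294.3 + 7.018 = 301.3 kg·m².
ω_f = I_p ω_i / I_f = (294.3)(2.39) / 301.3 = 2.334 rad/s.
KE_i = ½(294.3)(2.390 rad/s)² = 840.6 J; KE_f = ½(301.3)(2.334)² = 821.0 J.
Fraction lost = 0.02329.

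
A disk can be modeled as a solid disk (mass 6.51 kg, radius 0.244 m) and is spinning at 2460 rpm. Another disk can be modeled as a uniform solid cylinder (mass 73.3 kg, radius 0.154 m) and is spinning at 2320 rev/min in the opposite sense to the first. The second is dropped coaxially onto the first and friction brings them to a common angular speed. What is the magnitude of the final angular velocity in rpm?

|ω_f| ≈ 1450 rpm

No external torque acts about the common axis, so total angular momentum is conserved.
Moments of inertia: I_A = ½(6.51)(0.244)² = 0.1938 kg·m²; I_B = ½(73.3)(0.154)² = 0.8692 kg·m².
Taking A's sense as positive: L = (0.1938)(2460) − (0.8692)(2320) = -1540 kg·m²·rpm.
Combined I = 0.1938 + 0.8692 = 1.063 kg·m².
ω_f = L / I = -1540 / 1.063 = -1449 rpm.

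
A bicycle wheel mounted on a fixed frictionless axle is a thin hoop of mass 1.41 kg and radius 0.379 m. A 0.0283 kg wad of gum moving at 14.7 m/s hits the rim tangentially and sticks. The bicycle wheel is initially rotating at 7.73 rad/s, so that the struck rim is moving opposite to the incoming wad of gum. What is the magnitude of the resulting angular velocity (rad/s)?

|ω_f| ≈ 6.81 rad/s

About the axle the impulsive forces during the collision are internal, so angular momentum about that axis is conserved.
I_p = (1.41)(0.379)² = 0.2025 kg·m². Taking the sense of the wad of gum's angular momentum as positive, L_{wad} = m v R = (0.0283)(14.7)(0.379) = 0.1577 kg·m²/s.
L_i = −I_p ω_p + m v R = −(0.2025)(7.73) + 0.1577 = -1.408 kg·m²/s.
After sticking, I_f = I_p + m R² = 0.2025 + (0.0283)(0.379)² = 0.2066 kg·m².
ω_f = L_i / I_f = -1.408 / 0.2066 = -6.815 rad/s.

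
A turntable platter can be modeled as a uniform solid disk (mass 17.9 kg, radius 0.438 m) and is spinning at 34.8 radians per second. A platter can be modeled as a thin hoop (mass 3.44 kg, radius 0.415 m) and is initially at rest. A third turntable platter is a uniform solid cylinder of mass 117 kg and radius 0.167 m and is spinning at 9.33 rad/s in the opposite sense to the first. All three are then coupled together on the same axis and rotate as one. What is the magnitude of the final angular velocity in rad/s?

|ω_f| ≈ 11.3 rad/s

No external torque acts about the common axis, so total angular momentum is conserved.
Moments of inertia: I_A = ½(17.9)(0.438)² = 1.717 kg·m²; I_B = (3.44)(0.415)² = 0.5925 kg·m²; I_C = ½(117)(0.167)² = 1.632 kg·m².
Taking A's sense as positive: L = (1.717)(34.8) − (1.632)(9.33) = 44.53 kg·m²·rad/s.
Combined I = 1.717 + 0.5925 + 1.632 = 3.941 kg·m².
ω_f = L / I = 44.53 / 3.941 = 11.30 rad/s.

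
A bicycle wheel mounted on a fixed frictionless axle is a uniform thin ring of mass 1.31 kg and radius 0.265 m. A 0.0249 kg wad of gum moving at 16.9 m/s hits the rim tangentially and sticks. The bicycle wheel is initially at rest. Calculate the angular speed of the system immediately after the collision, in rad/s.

|ω_f| ≈ 1.19 rad/s

The axle reaction passes through the axle and exerts no torque about it; angular momentum about the axle is conserved through the impact.
I_p = (1.31)(0.265)² = 0.09199 kg·m². Taking the sense of the wad of gum's angular momentum as positive, L_{wad} = m v R = (0.0249)(16.9)(0.265) = 0.1115 kg·m²/s.
L_i = 0 + 0.1115 = 0.1115 kg·m²/s.
After sticking, I_f = I_p + m R² = 0.09199 + (0.0249)(0.265)² = 0.09374 kg·m².
ω_f = L_i / I_f = 0.1115 / 0.09374 = 1.190 rad/s.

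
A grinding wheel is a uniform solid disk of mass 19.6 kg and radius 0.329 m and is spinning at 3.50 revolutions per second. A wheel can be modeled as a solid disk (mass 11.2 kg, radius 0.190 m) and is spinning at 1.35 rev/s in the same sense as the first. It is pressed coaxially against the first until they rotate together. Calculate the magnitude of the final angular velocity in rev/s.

The coupling torques are internal; angular momentum about the shared axis is conserved.
Moments of inertia: I_A = ½(19.6)(0.329)² = 1.061 kg·m²; I_B = ½(11.2)(0.190)² = 0.2022 kg·m².
Taking A's sense as positive: L = (1.061)(3.50) + (0.2022)(1.35) = 3.986 kg·m²·rev/s.
Combined I = 1.061 + 0.2022 = 1.263 kg·m².
ω_f = L / I = 3.986 / 1.263 = 3.156 rev/s.

|ω_f| ≈ 3.16 rev/s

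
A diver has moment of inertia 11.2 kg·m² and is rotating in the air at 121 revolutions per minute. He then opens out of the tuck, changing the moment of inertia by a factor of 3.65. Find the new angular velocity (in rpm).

ω₂ ≈ 33.2 rpm

No external torque acts about the spin axis, so angular momentum is conserved.
I₂ = 3.65 × 11.2 = 40.88 kg·m².
ω₂ = I₁ω₁ / I₂ = (11.20)(121 rpm) / (40.88) = 33.15 rpm.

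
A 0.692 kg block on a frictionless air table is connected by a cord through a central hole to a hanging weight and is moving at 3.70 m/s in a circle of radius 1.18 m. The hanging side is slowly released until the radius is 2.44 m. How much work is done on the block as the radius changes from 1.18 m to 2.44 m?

The only horizontal force on the mass is along the cord (radial), so it exerts no torque about the hole and angular momentum m v r is conserved.
v₂ = v₁ r₁ / r₂ = (3.70)(1.18) / (2.44) = 1.789 m/s.
W = ΔKE = ½m(v₂² − v₁²) = -3.629 J.

W ≈ -3.63 J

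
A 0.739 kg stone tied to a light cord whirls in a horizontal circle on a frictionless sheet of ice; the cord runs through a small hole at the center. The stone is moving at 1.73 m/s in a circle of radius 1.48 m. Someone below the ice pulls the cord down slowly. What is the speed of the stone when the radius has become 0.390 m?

The only horizontal force on the mass is along the cord (radial), so it exerts no torque about the hole and angular momentum m v r is conserved.
v₂ = v₁ r₁ / r₂ = (1.73)(1.48) / (0.390) = 6.565 m/s.

v₂ ≈ 6.57 m/s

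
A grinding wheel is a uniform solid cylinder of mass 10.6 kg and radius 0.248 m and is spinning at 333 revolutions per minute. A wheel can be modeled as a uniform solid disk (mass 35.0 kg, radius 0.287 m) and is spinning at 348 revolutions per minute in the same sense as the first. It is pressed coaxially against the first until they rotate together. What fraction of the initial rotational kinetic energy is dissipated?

fraction ≈ 0.000284

No external torque acts about the common axis, so total angular momentum is conserved.
Moments of inertia: I_A = ½(10.6)(0.248)² = 0.3260 kg·m²; I_B = ½(35.0)(0.287)² = 1.441 kg·m².
Taking A's sense as positive: L = (0.3260)(333) + (1.441)(348) = 610.2 kg·m²·rpm.
Combined I = 0.3260 + 1.441 = 1.767 kg·m².
ω_f = L / I = 610.2 / 1.767 = 345.2 rpm.
KE_i = ½ΣIω² = 1155 J; KE_f = ½(1.767)(36.15)² = 1155 J.
Fraction dissipated = (KE_i − KE_f)/KE_i = 0.0002839.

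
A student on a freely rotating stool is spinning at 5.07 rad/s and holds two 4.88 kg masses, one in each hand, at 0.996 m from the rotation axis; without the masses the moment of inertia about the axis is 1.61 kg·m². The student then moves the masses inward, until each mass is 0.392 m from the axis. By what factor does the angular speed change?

ω₂/ω₁ ≈ 3.63

No external torque acts about the spin axis, so angular momentum is conserved.
I₁ = 1.61 + 2(4.88)(0.996)² = 11.29 kg·m²; I₂ = 1.61 + 2(4.88)(0.392)² = 3.110 kg·m².
ω₂/ω₁ = I₁/I₂ = 11.29 / 3.110 = 3.631.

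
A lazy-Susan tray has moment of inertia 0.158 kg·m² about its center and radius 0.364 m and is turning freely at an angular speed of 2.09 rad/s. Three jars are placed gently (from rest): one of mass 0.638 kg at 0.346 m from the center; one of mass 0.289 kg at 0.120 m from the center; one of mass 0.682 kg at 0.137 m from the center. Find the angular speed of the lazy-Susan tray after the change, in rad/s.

ω_f ≈ 1.31 rad/s

The added mass arrives with no angular momentum about the center, and any external torque about the center is negligible, so the system's angular momentum is conserved.
Added inertia Σmr² = (0.638)(0.346)² + (0.289)(0.120)² + (0.682)(0.137)² = 0.09334 kg·m²; I_f = 0.1580 + 0.09334 = 0.2513 kg·m².
ω_f = I_p ω_i / I_f = (0.1580)(2.09) / 0.2513 = 1.314 rad/s.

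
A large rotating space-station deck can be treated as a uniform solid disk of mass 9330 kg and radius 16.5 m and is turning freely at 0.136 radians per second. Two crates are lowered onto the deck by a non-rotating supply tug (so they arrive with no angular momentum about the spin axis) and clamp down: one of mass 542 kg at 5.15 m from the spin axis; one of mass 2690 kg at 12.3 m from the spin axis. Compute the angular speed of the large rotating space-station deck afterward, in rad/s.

ω_f ≈ 0.102 rad/s

No external torque acts about the spin axis; L_before = L_after.
I_p = ½(9330)(16.5)² = 1.270e+06 kg·m².
Added inertia Σmr² = (542)(5.15)² + (2690)(12.3)² = 4.213e+05 kg·m²; I_f = 1.270e+06 + 4.213e+05 = 1.691e+06 kg·m².
ω_f = I_p ω_i / I_f = (1.270e+06)(0.136) / 1.691e+06 = 0.1021 rad/s.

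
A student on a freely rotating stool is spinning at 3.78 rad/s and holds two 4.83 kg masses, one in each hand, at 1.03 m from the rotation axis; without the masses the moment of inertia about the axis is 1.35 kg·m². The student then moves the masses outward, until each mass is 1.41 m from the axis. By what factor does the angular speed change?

ω₂/ω₁ ≈ 0.564

No external torque acts about the spin axis, so angular momentum is conserved.
I₁ = 1.35 + 2(4.83)(1.03)² = 11.60 kg·m²; I₂ = 1.35 + 2(4.83)(1.41)² = 20.56 kg·m².
ω₂/ω₁ = I₁/I₂ = 11.60 / 20.56 = 0.5643.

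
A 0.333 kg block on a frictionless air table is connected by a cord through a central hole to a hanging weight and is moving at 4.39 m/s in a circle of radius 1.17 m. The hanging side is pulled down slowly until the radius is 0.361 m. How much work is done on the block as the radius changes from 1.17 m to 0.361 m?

W ≈ 30.5 J

Central (radial) force ⇒ zero torque about the center ⇒ m v r is constant.
v₂ = v₁ r₁ / r₂ = (4.39)(1.17) / (0.361) = 14.23 m/s.
W = ΔKE = ½m(v₂² − v₁²) = 30.50 J.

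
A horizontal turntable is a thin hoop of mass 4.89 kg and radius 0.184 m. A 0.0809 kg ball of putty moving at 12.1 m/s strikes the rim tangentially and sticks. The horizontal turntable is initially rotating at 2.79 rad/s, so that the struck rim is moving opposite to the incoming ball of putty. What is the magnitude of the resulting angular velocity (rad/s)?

The axle reaction passes through the axle and exerts no torque about it; angular momentum about the axle is conserved through the impact.
I_p = (4.89)(0.184)² = 0.1656 kg·m². Taking the sense of the ball of putty's angular momentum as positive, L_{ball} = m v R = (0.0809)(12.1)(0.184) = 0.1801 kg·m²/s.
L_i = −I_p ω_p + m v R = −(0.1656)(2.79) + 0.1801 = -0.2818 kg·m²/s.
After sticking, I_f = I_p + m R² = 0.1656 + (0.0809)(0.184)² = 0.1683 kg·m².
ω_f = L_i / I_f = -0.2818 / 0.1683 = -1.674 rad/s.

|ω_f| ≈ 1.67 rad/s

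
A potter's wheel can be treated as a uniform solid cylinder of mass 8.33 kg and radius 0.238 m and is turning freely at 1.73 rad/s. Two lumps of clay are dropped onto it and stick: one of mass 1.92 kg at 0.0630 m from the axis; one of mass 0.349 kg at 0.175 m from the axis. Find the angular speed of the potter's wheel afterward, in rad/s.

The added mass arrives with no angular momentum about the axis, and any external torque about the axis is negligible, so the system's angular momentum is conserved.
I_p = ½(8.33)(0.238)² = 0.2359 kg·m².
Added inertia Σmr² = (1.92)(0.0630)² + (0.349)(0.175)² = 0.01831 kg·m²; I_f = 0.2359 + 0.01831 = 0.2542 kg·m².
ω_f = I_p ω_i / I_f = (0.2359)(1.73) / 0.2542 = 1.605 rad/s.

ω_f ≈ 1.61 rad/s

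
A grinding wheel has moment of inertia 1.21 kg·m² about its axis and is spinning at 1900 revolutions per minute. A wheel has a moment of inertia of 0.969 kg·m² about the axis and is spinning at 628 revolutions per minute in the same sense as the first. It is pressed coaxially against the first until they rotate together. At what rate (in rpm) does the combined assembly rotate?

No external torque acts about the common axis, so total angular momentum is conserved.
Taking A's sense as positive: L = (1.210)(1900) + (0.9690)(628) = 2908 kg·m²·rpm.
Combined I = 1.210 + 0.9690 = 2.179 kg·m².
ω_f = L / I = 2908 / 2.179 = 1334 rpm.

|ω_f| ≈ 1330 rpm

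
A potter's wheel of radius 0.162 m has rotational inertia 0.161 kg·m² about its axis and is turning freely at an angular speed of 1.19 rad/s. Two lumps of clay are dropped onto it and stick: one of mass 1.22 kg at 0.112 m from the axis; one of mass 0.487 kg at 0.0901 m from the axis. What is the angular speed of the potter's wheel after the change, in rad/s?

The added mass arrives with no angular momentum about the axis, and any external torque about the axis is negligible, so the system's angular momentum is conserved.
Added inertia Σmr² = (1.22)(0.112)² + (0.487)(0.0901)² = 0.01926 kg·m²; I_f = 0.1610 + 0.01926 = 0.1803 kg·m².
ω_f = I_p ω_i / I_f = (0.1610)(1.19) / 0.1803 = 1.063 rad/s.

ω_f ≈ 1.06 rad/s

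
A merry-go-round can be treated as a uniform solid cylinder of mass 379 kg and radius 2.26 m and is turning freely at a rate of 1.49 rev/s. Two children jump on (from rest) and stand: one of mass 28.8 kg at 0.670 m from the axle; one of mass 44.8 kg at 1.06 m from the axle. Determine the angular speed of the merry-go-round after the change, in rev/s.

ω_f ≈ 1.40 rev/s

The added mass arrives with no angular momentum about the axle, and any external torque about the axle is negligible, so the system's angular momentum is conserved.
I_p = ½(379)(2.26)² = 967.9 kg·m².
Added inertia Σmr² = (28.8)(0.670)² + (44.8)(1.06)² = 63.27 kg·m²; I_f = 967.9 + 63.27 = 1031 kg·m².
ω_f = I_p ω_i / I_f = (967.9)(1.49) / 1031 = 1.399 rev/s.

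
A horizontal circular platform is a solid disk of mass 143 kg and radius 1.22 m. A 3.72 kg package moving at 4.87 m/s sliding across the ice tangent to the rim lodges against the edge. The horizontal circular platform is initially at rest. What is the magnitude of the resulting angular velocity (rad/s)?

|ω_f| ≈ 0.197 rad/s

The axle reaction passes through the central axle and exerts no torque about it; angular momentum about the central axle is conserved through the impact.
I_p = ½(143)(1.22)² = 106.4 kg·m². Taking the sense of the package's angular momentum as positive, L_{package} = m v R = (3.72)(4.87)(1.22) = 22.10 kg·m²/s.
L_i = 0 + 22.10 = 22.10 kg·m²/s.
After sticking, I_f = I_p + m R² = 106.4 + (3.72)(1.22)² = 112.0 kg·m².
ω_f = L_i / I_f = 22.10 / 112.0 = 0.1974 rad/s.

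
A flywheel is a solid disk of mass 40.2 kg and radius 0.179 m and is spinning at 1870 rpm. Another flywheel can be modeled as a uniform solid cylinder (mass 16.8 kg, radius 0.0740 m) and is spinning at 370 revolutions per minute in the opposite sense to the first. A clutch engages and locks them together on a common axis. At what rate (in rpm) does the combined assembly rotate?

The coupling torques are internal; angular momentum about the shared axis is conserved.
Moments of inertia: I_A = ½(40.2)(0.179)² = 0.6440 kg·m²; I_B = ½(16.8)(0.0740)² = 0.04600 kg·m².
Taking A's sense as positive: L = (0.6440)(1870) − (0.04600)(370) = 1187 kg·m²·rpm.
Combined I = 0.6440 + 0.04600 = 0.6900 kg·m².
ω_f = L / I = 1187 / 0.6900 = 1721 rpm.

|ω_f| ≈ 1720 rpm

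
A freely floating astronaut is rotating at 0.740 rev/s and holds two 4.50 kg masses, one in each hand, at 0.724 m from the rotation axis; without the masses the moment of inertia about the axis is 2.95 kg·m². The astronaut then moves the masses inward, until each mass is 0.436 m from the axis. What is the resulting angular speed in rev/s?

ω₂ ≈ 1.22 rev/s

With no external torque about the axis, L is conserved: I₁ω₁ = I₂ω₂.
I₁ = 2.95 + 2(4.50)(0.724)² = 7.668 kg·m²; I₂ = 2.95 + 2(4.50)(0.436)² = 4.661 kg·m².
ω₂ = I₁ω₁ / I₂ = (7.668)(0.740 rev/s) / (4.661) = 1.217 rev/s.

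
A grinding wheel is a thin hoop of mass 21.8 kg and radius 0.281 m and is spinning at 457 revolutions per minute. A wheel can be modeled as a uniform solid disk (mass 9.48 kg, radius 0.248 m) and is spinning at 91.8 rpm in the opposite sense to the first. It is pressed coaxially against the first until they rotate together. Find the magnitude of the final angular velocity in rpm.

|ω_f| ≈ 378 rpm

No external torque acts about the common axis, so total angular momentum is conserved.
Moments of inertia: I_A = (21.8)(0.281)² = 1.721 kg·m²; I_B = ½(9.48)(0.248)² = 0.2915 kg·m².
Taking A's sense as positive: L = (1.721)(457) − (0.2915)(91.8) = 759.9 kg·m²·rpm.
Combined I = 1.721 + 0.2915 = 2.013 kg·m².
ω_f = L / I = 759.9 / 2.013 = 377.5 rpm.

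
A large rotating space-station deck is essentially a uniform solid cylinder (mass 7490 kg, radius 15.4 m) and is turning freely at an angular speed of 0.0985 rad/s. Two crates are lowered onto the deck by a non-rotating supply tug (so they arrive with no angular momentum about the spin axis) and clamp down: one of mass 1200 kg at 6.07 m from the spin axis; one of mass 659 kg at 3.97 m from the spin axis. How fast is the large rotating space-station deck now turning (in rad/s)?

The added mass arrives with no angular momentum about the spin axis, and any external torque about the spin axis is negligible, so the system's angular momentum is conserved.
I_p = ½(7490)(15.4)² = 8.882e+05 kg·m².
Added inertia Σmr² = (1200)(6.07)² + (659)(3.97)² = 54600 kg·m²; I_f = 8.882e+05 + 54600 = 9.428e+05 kg·m².
ω_f = I_p ω_i / I_f = (8.882e+05)(0.0985) / 9.428e+05 = 0.09280 rad/s.

ω_f ≈ 0.0928 rad/s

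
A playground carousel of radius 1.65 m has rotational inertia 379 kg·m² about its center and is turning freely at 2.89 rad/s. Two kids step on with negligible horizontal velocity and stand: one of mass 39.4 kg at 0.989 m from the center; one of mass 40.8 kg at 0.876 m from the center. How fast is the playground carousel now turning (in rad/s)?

ω_f ≈ 2.44 rad/s

No external torque acts about the center; L_before = L_after.
Added inertia Σmr² = (39.4)(0.989)² + (40.8)(0.876)² = 69.85 kg·m²; I_f = 379.0 + 69.85 = 448.8 kg·m².
ω_f = I_p ω_i / I_f = (379.0)(2.89) / 448.8 = 2.440 rad/s.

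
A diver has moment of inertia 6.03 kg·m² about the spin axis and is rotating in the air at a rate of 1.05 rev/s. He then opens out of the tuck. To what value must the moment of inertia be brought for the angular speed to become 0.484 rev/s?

I₂ ≈ 13.1 kg·m²

No external torque acts about the spin axis, so angular momentum is conserved.
I₂ = I₁ω₁ / ω₂ = (6.03)(1.05) / (0.484) = 13.08 kg·m².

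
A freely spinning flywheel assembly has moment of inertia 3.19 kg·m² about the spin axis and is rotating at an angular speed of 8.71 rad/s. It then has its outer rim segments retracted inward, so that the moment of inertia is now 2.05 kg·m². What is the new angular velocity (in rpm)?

Angular momentum about the spin axis is conserved since the torque about it is zero.
ω₂ = I₁ω₁ / I₂ = (3.190)(8.71 rad/s) / (2.050) = 13.55 rad/s = 129.4 rpm.

ω₂ ≈ 129 rpm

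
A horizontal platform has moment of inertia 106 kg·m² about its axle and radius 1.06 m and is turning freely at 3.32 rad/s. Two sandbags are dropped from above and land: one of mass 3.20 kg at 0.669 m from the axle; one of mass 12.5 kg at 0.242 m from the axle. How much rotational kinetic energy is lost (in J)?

energy lost ≈ 11.7 J

The added mass arrives with no angular momentum about the axle, and any external torque about the axle is negligible, so the system's angular momentum is conserved.
Added inertia Σmr² = (3.20)(0.669)² + (12.5)(0.242)² = 2.164 kg·m²; I_f = 106.0 + 2.164 = 108.2 kg·m².
ω_f = I_p ω_i / I_f = (106.0)(3.32) / 108.2 = 3.254 rad/s.
KE_i = ½(106.0)(3.320 rad/s)² = 584.2 J; KE_f = ½(108.2)(3.254)² = 572.5 J.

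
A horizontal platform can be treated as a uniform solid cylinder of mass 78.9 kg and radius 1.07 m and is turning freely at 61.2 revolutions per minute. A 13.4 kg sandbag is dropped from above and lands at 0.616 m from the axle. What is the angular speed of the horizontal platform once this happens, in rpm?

The added mass arrives with no angular momentum about the axle, and any external torque about the axle is negligible, so the system's angular momentum is conserved.
I_p = ½(78.9)(1.07)² = 45.17 kg·m².
Added inertia Σmr² = (13.4)(0.616)² = 5.085 kg·m²; I_f = 45.17 + 5.085 = 50.25 kg·m².
ω_f = I_p ω_i / I_f = (45.17)(61.2) / 50.25 = 55.01 rpm.

ω_f ≈ 55.0 rpm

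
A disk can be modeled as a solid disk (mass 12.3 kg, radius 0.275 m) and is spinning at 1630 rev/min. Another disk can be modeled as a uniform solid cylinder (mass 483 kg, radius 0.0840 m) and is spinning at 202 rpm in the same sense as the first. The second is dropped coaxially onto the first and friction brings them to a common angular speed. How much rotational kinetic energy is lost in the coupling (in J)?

ΔKE lost ≈ 4090 J

The coupling torques are internal; angular momentum about the shared axis is conserved.
Moments of inertia: I_A = ½(12.3)(0.275)² = 0.4651 kg·m²; I_B = ½(483)(0.0840)² = 1.704 kg·m².
Taking A's sense as positive: L = (0.4651)(1630) + (1.704)(202) = 1102 kg·m²·rpm.
Combined I = 0.4651 + 1.704 = 2.169 kg·m².
ω_f = L / I = 1102 / 2.169 = 508.2 rpm.
KE_i = ½ΣIω² = 7157 J; KE_f = ½(2.169)(53.22)² = 3072 J.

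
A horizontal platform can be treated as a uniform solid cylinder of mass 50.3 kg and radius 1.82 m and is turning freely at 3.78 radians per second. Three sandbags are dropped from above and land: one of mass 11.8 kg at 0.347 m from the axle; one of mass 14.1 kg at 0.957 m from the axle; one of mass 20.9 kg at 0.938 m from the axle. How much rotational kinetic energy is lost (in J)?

energy lost ≈ 168 J

The added mass arrives with no angular momentum about the axle, and any external torque about the axle is negligible, so the system's angular momentum is conserved.
I_p = ½(50.3)(1.82)² = 83.31 kg·m².
Added inertia Σmr² = (11.8)(0.347)² + (14.1)(0.957)² + (20.9)(0.938)² = 32.72 kg·m²; I_f = 83.31 + 32.72 = 116.0 kg·m².
ω_f = I_p ω_i / I_f = (83.31)(3.78) / 116.0 = 2.714 rad/s.
KE_i = ½(83.31)(3.780 rad/s)² = 595.2 J; KE_f = ½(116.0)(2.714)² = 427.3 J.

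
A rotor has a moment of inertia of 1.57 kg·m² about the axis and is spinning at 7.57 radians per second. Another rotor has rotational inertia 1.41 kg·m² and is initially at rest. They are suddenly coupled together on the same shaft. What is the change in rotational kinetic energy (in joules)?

ΔKE ≈ -21.3 J

No external torque acts about the common axis, so total angular momentum is conserved.
Taking A's sense as positive: L = (1.570)(7.57) = 11.88 kg·m²·rad/s.
Combined I = 1.570 + 1.410 = 2.980 kg·m².
ω_f = L / I = 11.88 / 2.980 = 3.988 rad/s.
KE_i = ½ΣIω² = 44.98 J; KE_f = ½(2.980)(3.988)² = 23.70 J.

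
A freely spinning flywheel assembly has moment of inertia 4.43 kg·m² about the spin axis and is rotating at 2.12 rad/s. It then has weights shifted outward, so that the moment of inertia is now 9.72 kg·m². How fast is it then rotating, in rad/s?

No external torque acts about the spin axis, so angular momentum is conserved.
ω₂ = I₁ω₁ / I₂ = (4.430)(2.12 rad/s) / (9.720) = 0.9662 rad/s.

ω₂ ≈ 0.966 rad/s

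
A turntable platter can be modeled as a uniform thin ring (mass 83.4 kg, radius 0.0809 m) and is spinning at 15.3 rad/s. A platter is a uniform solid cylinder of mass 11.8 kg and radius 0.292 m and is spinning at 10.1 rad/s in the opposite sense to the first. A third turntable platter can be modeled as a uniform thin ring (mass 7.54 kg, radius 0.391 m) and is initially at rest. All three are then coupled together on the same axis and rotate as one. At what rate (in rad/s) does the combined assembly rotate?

The coupling torques are internal; angular momentum about the shared axis is conserved.
Moments of inertia: I_A = (83.4)(0.0809)² = 0.5458 kg·m²; I_B = ½(11.8)(0.292)² = 0.5031 kg·m²; I_C = (7.54)(0.391)² = 1.153 kg·m².
Taking A's sense as positive: L = (0.5458)(15.3) − (0.5031)(10.1) = 3.270 kg·m²·rad/s.
Combined I = 0.5458 + 0.5031 + 1.153 = 2.202 kg·m².
ω_f = L / I = 3.270 / 2.202 = 1.485 rad/s.

|ω_f| ≈ 1.49 rad/s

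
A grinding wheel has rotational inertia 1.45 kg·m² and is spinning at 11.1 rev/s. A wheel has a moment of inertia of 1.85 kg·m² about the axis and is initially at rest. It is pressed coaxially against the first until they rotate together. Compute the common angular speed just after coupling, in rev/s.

|ω_f| ≈ 4.88 rev/s

No external torque acts about the common axis, so total angular momentum is conserved.
Taking A's sense as positive: L = (1.450)(11.1) = 16.09 kg·m²·rev/s.
Combined I = 1.450 + 1.850 = 3.300 kg·m².
ω_f = L / I = 16.09 / 3.300 = 4.877 rev/s.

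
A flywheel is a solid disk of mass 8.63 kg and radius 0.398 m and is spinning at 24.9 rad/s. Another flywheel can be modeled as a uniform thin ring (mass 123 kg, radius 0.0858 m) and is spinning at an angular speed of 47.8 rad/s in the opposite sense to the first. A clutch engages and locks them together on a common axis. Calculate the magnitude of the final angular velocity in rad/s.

The coupling torques are internal; angular momentum about the shared axis is conserved.
Moments of inertia: I_A = ½(8.63)(0.398)² = 0.6835 kg·m²; I_B = (123)(0.0858)² = 0.9055 kg·m².
Taking A's sense as positive: L = (0.6835)(24.9) − (0.9055)(47.8) = -26.26 kg·m²·rad/s.
Combined I = 0.6835 + 0.9055 = 1.589 kg·m².
ω_f = L / I = -26.26 / 1.589 = -16.53 rad/s.

|ω_f| ≈ 16.5 rad/s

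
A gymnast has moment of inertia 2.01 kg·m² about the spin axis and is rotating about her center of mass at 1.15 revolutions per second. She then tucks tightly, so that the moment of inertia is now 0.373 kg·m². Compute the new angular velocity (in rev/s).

With no external torque about the axis, L is conserved: I₁ω₁ = I₂ω₂.
ω₂ = I₁ω₁ / I₂ = (2.010)(1.15 rev/s) / (0.3730) = 6.197 rev/s.

ω₂ ≈ 6.20 rev/s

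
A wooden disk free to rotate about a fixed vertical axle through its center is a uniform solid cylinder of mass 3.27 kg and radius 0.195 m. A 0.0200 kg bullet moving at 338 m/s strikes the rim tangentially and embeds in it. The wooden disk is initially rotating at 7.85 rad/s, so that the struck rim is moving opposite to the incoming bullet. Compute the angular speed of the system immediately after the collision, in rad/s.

The axle reaction passes through the axle and exerts no torque about it; angular momentum about the axle is conserved through the impact.
I_p = ½(3.27)(0.195)² = 0.06217 kg·m². Taking the sense of the bullet's angular momentum as positive, L_{bullet} = m v R = (0.0200)(338)(0.195) = 1.318 kg·m²/s.
L_i = −I_p ω_p + m v R = −(0.06217)(7.85) + 1.318 = 0.8302 kg·m²/s.
After sticking, I_f = I_p + m R² = 0.06217 + (0.0200)(0.195)² = 0.06293 kg·m².
ω_f = L_i / I_f = 0.8302 / 0.06293 = 13.19 rad/s.

|ω_f| ≈ 13.2 rad/s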